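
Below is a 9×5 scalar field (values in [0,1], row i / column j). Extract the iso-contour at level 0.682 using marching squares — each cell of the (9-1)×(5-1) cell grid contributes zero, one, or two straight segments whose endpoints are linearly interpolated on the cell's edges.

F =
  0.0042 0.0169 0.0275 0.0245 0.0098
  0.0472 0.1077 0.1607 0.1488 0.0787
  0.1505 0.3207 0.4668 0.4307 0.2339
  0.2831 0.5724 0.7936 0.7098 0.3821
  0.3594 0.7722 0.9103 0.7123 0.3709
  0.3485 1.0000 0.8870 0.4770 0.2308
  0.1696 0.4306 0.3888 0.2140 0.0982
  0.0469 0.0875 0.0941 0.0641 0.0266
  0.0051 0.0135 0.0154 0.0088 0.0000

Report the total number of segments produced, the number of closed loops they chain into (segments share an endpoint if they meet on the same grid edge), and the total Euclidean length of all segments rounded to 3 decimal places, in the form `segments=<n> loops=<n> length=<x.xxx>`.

cell (2,1): code 0100 → (2.659,2.000)–(3.000,1.495)
cell (2,2): code 1100 → (2.900,3.000)–(2.659,2.000)
cell (2,3): code 1000 → (3.000,3.085)–(2.900,3.000)
cell (3,0): code 0100 → (3.549,1.000)–(4.000,0.781)
cell (3,1): code 1110 → (3.000,1.495)–(3.549,1.000)
cell (3,3): code 1001 → (4.000,3.089)–(3.000,3.085)
cell (4,0): code 0110 → (4.000,0.781)–(5.000,0.512)
cell (4,2): code 1011 → (5.000,2.500)–(4.129,3.000)
cell (4,3): code 0001 → (4.129,3.000)–(4.000,3.089)
cell (5,0): code 0010 → (5.000,0.512)–(5.558,1.000)
cell (5,1): code 0011 → (5.558,1.000)–(5.411,2.000)
cell (5,2): code 0001 → (5.411,2.000)–(5.000,2.500)
total: 12 segments, chained into 1 closed loop(s), length Σ = 8.606276

segments=12 loops=1 length=8.606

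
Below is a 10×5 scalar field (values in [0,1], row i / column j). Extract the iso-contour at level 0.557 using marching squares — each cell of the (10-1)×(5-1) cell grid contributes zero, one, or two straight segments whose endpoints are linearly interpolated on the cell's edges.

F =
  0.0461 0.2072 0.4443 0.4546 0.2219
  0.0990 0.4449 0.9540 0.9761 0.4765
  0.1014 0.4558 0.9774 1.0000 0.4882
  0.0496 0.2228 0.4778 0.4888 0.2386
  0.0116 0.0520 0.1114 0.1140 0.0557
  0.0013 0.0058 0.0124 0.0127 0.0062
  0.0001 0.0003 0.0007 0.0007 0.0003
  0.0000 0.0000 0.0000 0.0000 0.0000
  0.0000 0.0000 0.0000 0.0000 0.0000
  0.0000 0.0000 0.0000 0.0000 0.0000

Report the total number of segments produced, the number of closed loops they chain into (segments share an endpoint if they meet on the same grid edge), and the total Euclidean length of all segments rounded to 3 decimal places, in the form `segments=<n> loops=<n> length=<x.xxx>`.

cell (0,1): code 0100 → (0.221,2.000)–(1.000,1.220)
cell (0,2): code 1100 → (0.196,3.000)–(0.221,2.000)
cell (0,3): code 1000 → (1.000,3.839)–(0.196,3.000)
cell (1,1): code 0110 → (1.000,1.220)–(2.000,1.194)
cell (1,3): code 1001 → (2.000,3.866)–(1.000,3.839)
cell (2,1): code 0010 → (2.000,1.194)–(2.841,2.000)
cell (2,2): code 0011 → (2.841,2.000)–(2.867,3.000)
cell (2,3): code 0001 → (2.867,3.000)–(2.000,3.866)
total: 8 segments, chained into 1 closed loop(s), length Σ = 8.655206

segments=8 loops=1 length=8.655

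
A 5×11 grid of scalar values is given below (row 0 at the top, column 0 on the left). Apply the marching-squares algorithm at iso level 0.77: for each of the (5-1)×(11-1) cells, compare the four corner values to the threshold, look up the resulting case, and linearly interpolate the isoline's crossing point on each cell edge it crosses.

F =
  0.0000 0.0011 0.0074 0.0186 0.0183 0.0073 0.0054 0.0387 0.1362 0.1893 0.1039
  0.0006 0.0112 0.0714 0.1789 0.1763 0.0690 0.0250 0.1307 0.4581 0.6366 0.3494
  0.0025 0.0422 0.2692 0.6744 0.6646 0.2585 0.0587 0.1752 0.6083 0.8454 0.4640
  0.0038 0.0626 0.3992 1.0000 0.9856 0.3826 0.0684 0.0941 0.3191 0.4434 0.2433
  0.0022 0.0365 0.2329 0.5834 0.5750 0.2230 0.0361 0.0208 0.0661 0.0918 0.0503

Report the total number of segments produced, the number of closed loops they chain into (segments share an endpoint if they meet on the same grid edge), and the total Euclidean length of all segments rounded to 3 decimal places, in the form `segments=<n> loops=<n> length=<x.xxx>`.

cell (1,8): code 0100 → (1.639,9.000)–(2.000,8.682)
cell (1,9): code 1000 → (2.000,9.198)–(1.639,9.000)
cell (2,2): code 0100 → (2.294,3.000)–(3.000,2.617)
cell (2,3): code 1100 → (2.328,4.000)–(2.294,3.000)
cell (2,4): code 1000 → (3.000,4.358)–(2.328,4.000)
cell (2,8): code 0010 → (2.000,8.682)–(2.188,9.000)
cell (2,9): code 0001 → (2.188,9.000)–(2.000,9.198)
cell (3,2): code 0010 → (3.000,2.617)–(3.552,3.000)
cell (3,3): code 0011 → (3.552,3.000)–(3.525,4.000)
cell (3,4): code 0001 → (3.525,4.000)–(3.000,4.358)
total: 10 segments, chained into 2 closed loop(s), length Σ = 6.406972

segments=10 loops=2 length=6.407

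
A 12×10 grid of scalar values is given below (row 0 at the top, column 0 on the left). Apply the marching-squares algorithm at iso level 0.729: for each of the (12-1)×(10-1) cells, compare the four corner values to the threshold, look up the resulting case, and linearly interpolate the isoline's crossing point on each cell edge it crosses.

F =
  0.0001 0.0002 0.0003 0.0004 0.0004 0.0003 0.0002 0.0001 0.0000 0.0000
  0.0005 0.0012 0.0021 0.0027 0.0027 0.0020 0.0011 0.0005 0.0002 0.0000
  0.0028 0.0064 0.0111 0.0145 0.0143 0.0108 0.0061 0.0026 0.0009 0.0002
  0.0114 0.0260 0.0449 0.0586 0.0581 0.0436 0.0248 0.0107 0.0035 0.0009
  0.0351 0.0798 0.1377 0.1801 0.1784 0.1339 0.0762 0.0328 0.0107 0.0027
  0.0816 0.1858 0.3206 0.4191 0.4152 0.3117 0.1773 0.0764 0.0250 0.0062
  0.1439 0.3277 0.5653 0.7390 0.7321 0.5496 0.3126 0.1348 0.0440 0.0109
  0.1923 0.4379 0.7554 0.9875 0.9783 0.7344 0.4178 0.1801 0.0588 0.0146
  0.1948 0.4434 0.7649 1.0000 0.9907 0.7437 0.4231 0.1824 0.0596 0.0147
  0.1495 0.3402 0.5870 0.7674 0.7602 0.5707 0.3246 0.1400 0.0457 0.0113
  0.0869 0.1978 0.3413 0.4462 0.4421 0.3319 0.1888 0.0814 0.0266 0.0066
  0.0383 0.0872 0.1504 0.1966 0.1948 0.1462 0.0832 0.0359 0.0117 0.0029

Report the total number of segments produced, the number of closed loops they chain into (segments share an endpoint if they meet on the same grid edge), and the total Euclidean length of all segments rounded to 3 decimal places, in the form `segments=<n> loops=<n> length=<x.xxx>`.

cell (5,2): code 0100 → (5.969,3.000)–(6.000,2.942)
cell (5,3): code 1100 → (5.990,4.000)–(5.969,3.000)
cell (5,4): code 1000 → (6.000,4.017)–(5.990,4.000)
cell (6,1): code 0100 → (6.861,2.000)–(7.000,1.917)
cell (6,2): code 1110 → (6.000,2.942)–(6.861,2.000)
cell (6,4): code 1101 → (6.971,5.000)–(6.000,4.017)
cell (6,5): code 1000 → (7.000,5.017)–(6.971,5.000)
cell (7,1): code 0110 → (7.000,1.917)–(8.000,1.888)
cell (7,5): code 1001 → (8.000,5.046)–(7.000,5.017)
cell (8,1): code 0010 → (8.000,1.888)–(8.202,2.000)
cell (8,2): code 0111 → (8.202,2.000)–(9.000,2.787)
cell (8,4): code 1011 → (9.000,4.165)–(8.085,5.000)
cell (8,5): code 0001 → (8.085,5.000)–(8.000,5.046)
cell (9,2): code 0010 → (9.000,2.787)–(9.120,3.000)
cell (9,3): code 0011 → (9.120,3.000)–(9.098,4.000)
cell (9,4): code 0001 → (9.098,4.000)–(9.000,4.165)
total: 16 segments, chained into 1 closed loop(s), length Σ = 10.063250

segments=16 loops=1 length=10.063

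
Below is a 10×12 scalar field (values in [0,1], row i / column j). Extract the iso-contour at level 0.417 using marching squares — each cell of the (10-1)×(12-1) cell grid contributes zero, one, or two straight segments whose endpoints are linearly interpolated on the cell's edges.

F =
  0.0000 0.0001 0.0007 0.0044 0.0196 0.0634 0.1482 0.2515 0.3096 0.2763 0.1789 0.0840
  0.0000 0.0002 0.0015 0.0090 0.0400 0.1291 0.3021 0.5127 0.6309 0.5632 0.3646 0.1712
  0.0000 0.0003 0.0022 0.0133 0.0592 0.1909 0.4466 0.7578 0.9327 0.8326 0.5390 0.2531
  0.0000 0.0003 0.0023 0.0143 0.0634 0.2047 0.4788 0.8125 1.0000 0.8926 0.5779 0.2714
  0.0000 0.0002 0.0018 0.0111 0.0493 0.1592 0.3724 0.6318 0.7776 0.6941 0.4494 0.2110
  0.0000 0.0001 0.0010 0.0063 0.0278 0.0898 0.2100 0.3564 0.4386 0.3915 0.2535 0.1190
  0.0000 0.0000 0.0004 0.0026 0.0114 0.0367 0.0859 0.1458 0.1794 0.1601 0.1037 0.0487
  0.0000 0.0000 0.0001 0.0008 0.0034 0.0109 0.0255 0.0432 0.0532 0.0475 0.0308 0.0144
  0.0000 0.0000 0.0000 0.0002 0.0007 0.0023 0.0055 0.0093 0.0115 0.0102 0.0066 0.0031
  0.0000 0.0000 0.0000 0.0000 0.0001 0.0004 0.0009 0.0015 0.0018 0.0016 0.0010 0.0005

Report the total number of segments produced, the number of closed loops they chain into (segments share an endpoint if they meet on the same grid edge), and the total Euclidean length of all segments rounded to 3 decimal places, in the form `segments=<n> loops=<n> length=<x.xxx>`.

segments=20 loops=1 length=14.775

cell (0,6): code 0100 → (0.634,7.000)–(1.000,6.546)
cell (0,7): code 1100 → (0.334,8.000)–(0.634,7.000)
cell (0,8): code 1100 → (0.490,9.000)–(0.334,8.000)
cell (0,9): code 1000 → (1.000,9.736)–(0.490,9.000)
cell (1,5): code 0100 → (1.795,6.000)–(2.000,5.884)
cell (1,6): code 1110 → (1.000,6.546)–(1.795,6.000)
cell (1,9): code 1101 → (1.300,10.000)–(1.000,9.736)
cell (1,10): code 1000 → (2.000,10.427)–(1.300,10.000)
cell (2,5): code 0110 → (2.000,5.884)–(3.000,5.775)
cell (2,10): code 1001 → (3.000,10.525)–(2.000,10.427)
cell (3,5): code 0010 → (3.000,5.775)–(3.581,6.000)
cell (3,6): code 0111 → (3.581,6.000)–(4.000,6.172)
cell (3,10): code 1001 → (4.000,10.136)–(3.000,10.525)
cell (4,6): code 0010 → (4.000,6.172)–(4.780,7.000)
cell (4,7): code 0111 → (4.780,7.000)–(5.000,7.737)
cell (4,8): code 1011 → (5.000,8.459)–(4.916,9.000)
cell (4,9): code 0011 → (4.916,9.000)–(4.165,10.000)
cell (4,10): code 0001 → (4.165,10.000)–(4.000,10.136)
cell (5,7): code 0010 → (5.000,7.737)–(5.083,8.000)
cell (5,8): code 0001 → (5.083,8.000)–(5.000,8.459)
total: 20 segments, chained into 1 closed loop(s), length Σ = 14.774742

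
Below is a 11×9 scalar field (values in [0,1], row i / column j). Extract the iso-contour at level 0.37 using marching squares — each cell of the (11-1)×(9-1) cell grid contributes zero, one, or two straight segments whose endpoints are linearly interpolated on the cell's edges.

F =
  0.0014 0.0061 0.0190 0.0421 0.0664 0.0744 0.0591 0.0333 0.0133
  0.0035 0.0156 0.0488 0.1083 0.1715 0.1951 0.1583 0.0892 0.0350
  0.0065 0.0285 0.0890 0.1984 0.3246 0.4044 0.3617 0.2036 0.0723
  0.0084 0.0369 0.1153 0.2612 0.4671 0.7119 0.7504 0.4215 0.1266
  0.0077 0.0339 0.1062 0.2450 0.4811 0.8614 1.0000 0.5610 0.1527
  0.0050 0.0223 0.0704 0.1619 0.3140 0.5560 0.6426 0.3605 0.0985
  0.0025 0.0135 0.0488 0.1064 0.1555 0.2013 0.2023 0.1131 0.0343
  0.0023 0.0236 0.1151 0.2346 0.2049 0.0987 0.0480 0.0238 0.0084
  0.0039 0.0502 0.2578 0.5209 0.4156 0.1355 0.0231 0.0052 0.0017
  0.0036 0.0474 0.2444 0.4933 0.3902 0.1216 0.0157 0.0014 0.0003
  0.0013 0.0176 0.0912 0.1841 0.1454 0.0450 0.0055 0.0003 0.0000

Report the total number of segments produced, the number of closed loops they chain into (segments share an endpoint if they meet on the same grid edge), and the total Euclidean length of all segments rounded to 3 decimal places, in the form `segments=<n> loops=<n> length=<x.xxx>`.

cell (1,4): code 0100 → (1.836,5.000)–(2.000,4.569)
cell (1,5): code 1000 → (2.000,5.806)–(1.836,5.000)
cell (2,3): code 0100 → (2.319,4.000)–(3.000,3.528)
cell (2,4): code 1110 → (2.000,4.569)–(2.319,4.000)
cell (2,5): code 1101 → (2.021,6.000)–(2.000,5.806)
cell (2,6): code 1100 → (2.764,7.000)–(2.021,6.000)
cell (2,7): code 1000 → (3.000,7.175)–(2.764,7.000)
cell (3,3): code 0110 → (3.000,3.528)–(4.000,3.529)
cell (3,7): code 1001 → (4.000,7.468)–(3.000,7.175)
cell (4,3): code 0010 → (4.000,3.529)–(4.665,4.000)
cell (4,4): code 0111 → (4.665,4.000)–(5.000,4.231)
cell (4,6): code 1011 → (5.000,6.966)–(4.953,7.000)
cell (4,7): code 0001 → (4.953,7.000)–(4.000,7.468)
cell (5,4): code 0010 → (5.000,4.231)–(5.524,5.000)
cell (5,5): code 0011 → (5.524,5.000)–(5.619,6.000)
cell (5,6): code 0001 → (5.619,6.000)–(5.000,6.966)
cell (7,2): code 0100 → (7.473,3.000)–(8.000,2.426)
cell (7,3): code 1100 → (7.784,4.000)–(7.473,3.000)
cell (7,4): code 1000 → (8.000,4.163)–(7.784,4.000)
cell (8,2): code 0110 → (8.000,2.426)–(9.000,2.505)
cell (8,4): code 1001 → (9.000,4.075)–(8.000,4.163)
cell (9,2): code 0010 → (9.000,2.505)–(9.399,3.000)
cell (9,3): code 0011 → (9.399,3.000)–(9.083,4.000)
cell (9,4): code 0001 → (9.083,4.000)–(9.000,4.075)
total: 24 segments, chained into 2 closed loop(s), length Σ = 17.865154

segments=24 loops=2 length=17.865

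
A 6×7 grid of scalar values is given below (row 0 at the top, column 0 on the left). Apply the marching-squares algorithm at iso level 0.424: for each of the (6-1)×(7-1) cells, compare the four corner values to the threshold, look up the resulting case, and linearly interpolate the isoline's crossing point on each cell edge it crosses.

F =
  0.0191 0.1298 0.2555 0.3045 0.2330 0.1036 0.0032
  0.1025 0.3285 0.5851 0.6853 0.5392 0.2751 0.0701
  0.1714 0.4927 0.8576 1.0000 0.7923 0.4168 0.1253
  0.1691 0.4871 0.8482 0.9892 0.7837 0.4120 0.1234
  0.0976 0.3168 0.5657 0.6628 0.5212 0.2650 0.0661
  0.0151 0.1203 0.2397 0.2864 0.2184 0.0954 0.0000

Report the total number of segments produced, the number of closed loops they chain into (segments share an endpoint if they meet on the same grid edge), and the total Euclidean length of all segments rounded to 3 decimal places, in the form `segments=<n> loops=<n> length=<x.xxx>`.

cell (0,1): code 0100 → (0.511,2.000)–(1.000,1.372)
cell (0,2): code 1100 → (0.314,3.000)–(0.511,2.000)
cell (0,3): code 1100 → (0.624,4.000)–(0.314,3.000)
cell (0,4): code 1000 → (1.000,4.436)–(0.624,4.000)
cell (1,0): code 0100 → (1.582,1.000)–(2.000,0.786)
cell (1,1): code 1110 → (1.000,1.372)–(1.582,1.000)
cell (1,4): code 1001 → (2.000,4.981)–(1.000,4.436)
cell (2,0): code 0110 → (2.000,0.786)–(3.000,0.802)
cell (2,4): code 1001 → (3.000,4.968)–(2.000,4.981)
cell (3,0): code 0010 → (3.000,0.802)–(3.371,1.000)
cell (3,1): code 0111 → (3.371,1.000)–(4.000,1.431)
cell (3,4): code 1001 → (4.000,4.379)–(3.000,4.968)
cell (4,1): code 0010 → (4.000,1.431)–(4.435,2.000)
cell (4,2): code 0011 → (4.435,2.000)–(4.634,3.000)
cell (4,3): code 0011 → (4.634,3.000)–(4.321,4.000)
cell (4,4): code 0001 → (4.321,4.000)–(4.000,4.379)
total: 16 segments, chained into 1 closed loop(s), length Σ = 13.361397

segments=16 loops=1 length=13.361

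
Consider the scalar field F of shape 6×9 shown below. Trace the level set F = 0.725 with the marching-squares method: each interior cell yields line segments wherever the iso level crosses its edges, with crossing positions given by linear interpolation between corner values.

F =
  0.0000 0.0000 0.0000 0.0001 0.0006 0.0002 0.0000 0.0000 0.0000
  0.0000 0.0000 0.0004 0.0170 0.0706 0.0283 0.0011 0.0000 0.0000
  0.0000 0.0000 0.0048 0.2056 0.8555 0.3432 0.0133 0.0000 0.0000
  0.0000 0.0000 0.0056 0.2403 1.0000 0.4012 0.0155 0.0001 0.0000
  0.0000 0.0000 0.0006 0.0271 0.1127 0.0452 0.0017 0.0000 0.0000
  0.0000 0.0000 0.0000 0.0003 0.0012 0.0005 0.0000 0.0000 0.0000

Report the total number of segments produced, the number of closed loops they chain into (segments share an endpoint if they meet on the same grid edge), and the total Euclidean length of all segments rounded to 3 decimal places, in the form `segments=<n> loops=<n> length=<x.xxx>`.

segments=6 loops=1 length=3.629

cell (1,3): code 0100 → (1.834,4.000)–(2.000,3.799)
cell (1,4): code 1000 → (2.000,4.255)–(1.834,4.000)
cell (2,3): code 0110 → (2.000,3.799)–(3.000,3.638)
cell (2,4): code 1001 → (3.000,4.459)–(2.000,4.255)
cell (3,3): code 0010 → (3.000,3.638)–(3.310,4.000)
cell (3,4): code 0001 → (3.310,4.000)–(3.000,4.459)
total: 6 segments, chained into 1 closed loop(s), length Σ = 3.629084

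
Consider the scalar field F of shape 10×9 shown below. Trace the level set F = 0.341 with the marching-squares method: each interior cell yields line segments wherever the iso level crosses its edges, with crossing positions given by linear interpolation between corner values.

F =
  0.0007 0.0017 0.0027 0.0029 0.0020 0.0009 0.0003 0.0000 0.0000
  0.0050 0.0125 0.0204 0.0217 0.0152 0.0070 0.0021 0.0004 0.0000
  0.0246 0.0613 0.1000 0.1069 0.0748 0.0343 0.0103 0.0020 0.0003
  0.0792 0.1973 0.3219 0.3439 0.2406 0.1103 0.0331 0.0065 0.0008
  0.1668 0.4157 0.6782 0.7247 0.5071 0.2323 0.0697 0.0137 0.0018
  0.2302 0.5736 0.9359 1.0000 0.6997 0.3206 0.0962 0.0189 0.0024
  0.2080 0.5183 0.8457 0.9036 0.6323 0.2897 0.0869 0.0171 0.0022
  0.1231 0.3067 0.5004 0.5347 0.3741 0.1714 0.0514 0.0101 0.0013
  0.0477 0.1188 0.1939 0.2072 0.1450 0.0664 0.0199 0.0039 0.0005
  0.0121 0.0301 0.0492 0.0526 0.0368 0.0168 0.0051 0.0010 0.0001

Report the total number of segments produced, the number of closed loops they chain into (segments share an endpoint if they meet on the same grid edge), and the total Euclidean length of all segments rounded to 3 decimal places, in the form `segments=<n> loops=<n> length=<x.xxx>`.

cell (2,2): code 0100 → (2.988,3.000)–(3.000,2.868)
cell (2,3): code 1000 → (3.000,3.028)–(2.988,3.000)
cell (3,0): code 0100 → (3.658,1.000)–(4.000,0.700)
cell (3,1): code 1100 → (3.054,2.000)–(3.658,1.000)
cell (3,2): code 1110 → (3.000,2.868)–(3.054,2.000)
cell (3,3): code 1101 → (3.377,4.000)–(3.000,3.028)
cell (3,4): code 1000 → (4.000,4.604)–(3.377,4.000)
cell (4,0): code 0110 → (4.000,0.700)–(5.000,0.323)
cell (4,4): code 1001 → (5.000,4.946)–(4.000,4.604)
cell (5,0): code 0110 → (5.000,0.323)–(6.000,0.429)
cell (5,4): code 1001 → (6.000,4.850)–(5.000,4.946)
cell (6,0): code 0010 → (6.000,0.429)–(6.838,1.000)
cell (6,1): code 0111 → (6.838,1.000)–(7.000,1.177)
cell (6,4): code 1001 → (7.000,4.163)–(6.000,4.850)
cell (7,1): code 0010 → (7.000,1.177)–(7.520,2.000)
cell (7,2): code 0011 → (7.520,2.000)–(7.591,3.000)
cell (7,3): code 0011 → (7.591,3.000)–(7.144,4.000)
cell (7,4): code 0001 → (7.144,4.000)–(7.000,4.163)
total: 18 segments, chained into 1 closed loop(s), length Σ = 14.459568

segments=18 loops=1 length=14.460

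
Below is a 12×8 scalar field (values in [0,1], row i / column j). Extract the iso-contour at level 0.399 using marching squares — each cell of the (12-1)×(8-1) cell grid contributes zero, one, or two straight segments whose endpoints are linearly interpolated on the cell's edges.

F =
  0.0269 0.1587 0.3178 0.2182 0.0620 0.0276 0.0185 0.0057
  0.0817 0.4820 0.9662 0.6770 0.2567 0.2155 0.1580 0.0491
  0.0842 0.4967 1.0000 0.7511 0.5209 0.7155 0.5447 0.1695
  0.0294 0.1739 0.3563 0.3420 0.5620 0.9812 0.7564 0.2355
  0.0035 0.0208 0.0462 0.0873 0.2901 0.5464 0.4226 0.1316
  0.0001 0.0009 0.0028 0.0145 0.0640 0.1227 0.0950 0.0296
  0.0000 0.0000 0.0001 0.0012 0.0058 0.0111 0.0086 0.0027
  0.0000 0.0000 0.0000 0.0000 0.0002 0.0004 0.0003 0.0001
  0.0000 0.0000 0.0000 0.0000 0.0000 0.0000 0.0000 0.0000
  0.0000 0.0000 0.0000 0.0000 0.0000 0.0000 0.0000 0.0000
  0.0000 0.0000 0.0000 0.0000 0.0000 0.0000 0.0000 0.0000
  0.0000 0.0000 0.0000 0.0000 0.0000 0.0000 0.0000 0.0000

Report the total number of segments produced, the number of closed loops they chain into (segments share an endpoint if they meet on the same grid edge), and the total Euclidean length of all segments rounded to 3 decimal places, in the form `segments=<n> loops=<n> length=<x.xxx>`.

segments=20 loops=1 length=16.093

cell (0,0): code 0100 → (0.743,1.000)–(1.000,0.793)
cell (0,1): code 1100 → (0.125,2.000)–(0.743,1.000)
cell (0,2): code 1100 → (0.394,3.000)–(0.125,2.000)
cell (0,3): code 1000 → (1.000,3.661)–(0.394,3.000)
cell (1,0): code 0110 → (1.000,0.793)–(2.000,0.763)
cell (1,3): code 1101 → (1.539,4.000)–(1.000,3.661)
cell (1,4): code 1100 → (1.367,5.000)–(1.539,4.000)
cell (1,5): code 1100 → (1.623,6.000)–(1.367,5.000)
cell (1,6): code 1000 → (2.000,6.388)–(1.623,6.000)
cell (2,0): code 0010 → (2.000,0.763)–(2.303,1.000)
cell (2,1): code 0011 → (2.303,1.000)–(2.934,2.000)
cell (2,2): code 0011 → (2.934,2.000)–(2.861,3.000)
cell (2,3): code 0111 → (2.861,3.000)–(3.000,3.259)
cell (2,6): code 1001 → (3.000,6.686)–(2.000,6.388)
cell (3,3): code 0010 → (3.000,3.259)–(3.599,4.000)
cell (3,4): code 0111 → (3.599,4.000)–(4.000,4.425)
cell (3,6): code 1001 → (4.000,6.081)–(3.000,6.686)
cell (4,4): code 0010 → (4.000,4.425)–(4.348,5.000)
cell (4,5): code 0011 → (4.348,5.000)–(4.072,6.000)
cell (4,6): code 0001 → (4.072,6.000)–(4.000,6.081)
total: 20 segments, chained into 1 closed loop(s), length Σ = 16.093423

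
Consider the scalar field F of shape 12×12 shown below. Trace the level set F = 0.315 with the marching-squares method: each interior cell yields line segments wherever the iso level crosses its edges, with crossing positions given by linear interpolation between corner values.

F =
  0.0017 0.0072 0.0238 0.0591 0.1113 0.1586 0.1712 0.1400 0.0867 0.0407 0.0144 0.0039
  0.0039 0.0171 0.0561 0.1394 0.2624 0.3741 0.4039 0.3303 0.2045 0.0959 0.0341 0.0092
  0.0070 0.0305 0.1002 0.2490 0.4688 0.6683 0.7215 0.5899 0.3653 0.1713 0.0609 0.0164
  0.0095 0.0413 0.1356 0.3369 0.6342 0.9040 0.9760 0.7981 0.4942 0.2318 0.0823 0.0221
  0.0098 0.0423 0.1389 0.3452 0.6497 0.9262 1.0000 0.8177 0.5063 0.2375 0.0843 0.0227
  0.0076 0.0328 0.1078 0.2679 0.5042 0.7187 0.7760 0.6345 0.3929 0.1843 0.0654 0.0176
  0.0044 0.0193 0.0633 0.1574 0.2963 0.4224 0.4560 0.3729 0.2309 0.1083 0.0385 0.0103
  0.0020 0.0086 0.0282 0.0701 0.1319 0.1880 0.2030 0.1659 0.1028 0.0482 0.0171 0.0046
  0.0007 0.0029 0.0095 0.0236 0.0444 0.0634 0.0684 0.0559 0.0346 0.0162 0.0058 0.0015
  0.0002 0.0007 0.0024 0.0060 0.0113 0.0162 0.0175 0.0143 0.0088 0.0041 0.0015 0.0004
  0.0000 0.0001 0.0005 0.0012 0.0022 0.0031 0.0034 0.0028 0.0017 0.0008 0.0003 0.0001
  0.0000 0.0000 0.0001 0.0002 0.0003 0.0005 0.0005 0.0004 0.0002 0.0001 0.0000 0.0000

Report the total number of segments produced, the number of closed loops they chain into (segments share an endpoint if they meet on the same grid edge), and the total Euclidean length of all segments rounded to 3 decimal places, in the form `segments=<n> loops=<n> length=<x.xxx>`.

cell (0,4): code 0100 → (0.726,5.000)–(1.000,4.471)
cell (0,5): code 1100 → (0.618,6.000)–(0.726,5.000)
cell (0,6): code 1100 → (0.920,7.000)–(0.618,6.000)
cell (0,7): code 1000 → (1.000,7.122)–(0.920,7.000)
cell (1,3): code 0100 → (1.255,4.000)–(2.000,3.300)
cell (1,4): code 1110 → (1.000,4.471)–(1.255,4.000)
cell (1,7): code 1101 → (1.687,8.000)–(1.000,7.122)
cell (1,8): code 1000 → (2.000,8.259)–(1.687,8.000)
cell (2,2): code 0100 → (2.751,3.000)–(3.000,2.891)
cell (2,3): code 1110 → (2.000,3.300)–(2.751,3.000)
cell (2,8): code 1001 → (3.000,8.683)–(2.000,8.259)
cell (3,2): code 0110 → (3.000,2.891)–(4.000,2.854)
cell (3,8): code 1001 → (4.000,8.712)–(3.000,8.683)
cell (4,2): code 0010 → (4.000,2.854)–(4.391,3.000)
cell (4,3): code 0111 → (4.391,3.000)–(5.000,3.199)
cell (4,8): code 1001 → (5.000,8.373)–(4.000,8.712)
cell (5,3): code 0010 → (5.000,3.199)–(5.910,4.000)
cell (5,4): code 0111 → (5.910,4.000)–(6.000,4.148)
cell (5,7): code 1011 → (6.000,7.408)–(5.481,8.000)
cell (5,8): code 0001 → (5.481,8.000)–(5.000,8.373)
cell (6,4): code 0010 → (6.000,4.148)–(6.458,5.000)
cell (6,5): code 0011 → (6.458,5.000)–(6.557,6.000)
cell (6,6): code 0011 → (6.557,6.000)–(6.280,7.000)
cell (6,7): code 0001 → (6.280,7.000)–(6.000,7.408)
total: 24 segments, chained into 1 closed loop(s), length Σ = 18.439157

segments=24 loops=1 length=18.439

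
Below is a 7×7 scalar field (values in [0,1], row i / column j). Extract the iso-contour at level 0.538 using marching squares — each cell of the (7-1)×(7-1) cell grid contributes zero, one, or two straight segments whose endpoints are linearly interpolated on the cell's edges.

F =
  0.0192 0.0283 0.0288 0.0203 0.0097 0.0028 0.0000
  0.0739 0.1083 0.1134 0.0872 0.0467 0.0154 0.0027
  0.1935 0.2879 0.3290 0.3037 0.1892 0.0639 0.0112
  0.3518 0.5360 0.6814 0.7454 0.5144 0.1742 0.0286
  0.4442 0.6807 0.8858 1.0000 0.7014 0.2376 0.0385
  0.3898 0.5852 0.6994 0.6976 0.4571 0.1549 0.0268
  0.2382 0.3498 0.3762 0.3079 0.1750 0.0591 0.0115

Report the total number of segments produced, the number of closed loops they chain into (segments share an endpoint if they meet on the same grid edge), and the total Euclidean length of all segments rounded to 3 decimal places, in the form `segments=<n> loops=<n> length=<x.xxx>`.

segments=14 loops=1 length=10.795

cell (2,1): code 0100 → (2.593,2.000)–(3.000,1.014)
cell (2,2): code 1100 → (2.530,3.000)–(2.593,2.000)
cell (2,3): code 1000 → (3.000,3.898)–(2.530,3.000)
cell (3,0): code 0100 → (3.014,1.000)–(4.000,0.397)
cell (3,1): code 1110 → (3.000,1.014)–(3.014,1.000)
cell (3,3): code 1101 → (3.126,4.000)–(3.000,3.898)
cell (3,4): code 1000 → (4.000,4.352)–(3.126,4.000)
cell (4,0): code 0110 → (4.000,0.397)–(5.000,0.758)
cell (4,3): code 1011 → (5.000,3.664)–(4.669,4.000)
cell (4,4): code 0001 → (4.669,4.000)–(4.000,4.352)
cell (5,0): code 0010 → (5.000,0.758)–(5.201,1.000)
cell (5,1): code 0011 → (5.201,1.000)–(5.499,2.000)
cell (5,2): code 0011 → (5.499,2.000)–(5.410,3.000)
cell (5,3): code 0001 → (5.410,3.000)–(5.000,3.664)
total: 14 segments, chained into 1 closed loop(s), length Σ = 10.795127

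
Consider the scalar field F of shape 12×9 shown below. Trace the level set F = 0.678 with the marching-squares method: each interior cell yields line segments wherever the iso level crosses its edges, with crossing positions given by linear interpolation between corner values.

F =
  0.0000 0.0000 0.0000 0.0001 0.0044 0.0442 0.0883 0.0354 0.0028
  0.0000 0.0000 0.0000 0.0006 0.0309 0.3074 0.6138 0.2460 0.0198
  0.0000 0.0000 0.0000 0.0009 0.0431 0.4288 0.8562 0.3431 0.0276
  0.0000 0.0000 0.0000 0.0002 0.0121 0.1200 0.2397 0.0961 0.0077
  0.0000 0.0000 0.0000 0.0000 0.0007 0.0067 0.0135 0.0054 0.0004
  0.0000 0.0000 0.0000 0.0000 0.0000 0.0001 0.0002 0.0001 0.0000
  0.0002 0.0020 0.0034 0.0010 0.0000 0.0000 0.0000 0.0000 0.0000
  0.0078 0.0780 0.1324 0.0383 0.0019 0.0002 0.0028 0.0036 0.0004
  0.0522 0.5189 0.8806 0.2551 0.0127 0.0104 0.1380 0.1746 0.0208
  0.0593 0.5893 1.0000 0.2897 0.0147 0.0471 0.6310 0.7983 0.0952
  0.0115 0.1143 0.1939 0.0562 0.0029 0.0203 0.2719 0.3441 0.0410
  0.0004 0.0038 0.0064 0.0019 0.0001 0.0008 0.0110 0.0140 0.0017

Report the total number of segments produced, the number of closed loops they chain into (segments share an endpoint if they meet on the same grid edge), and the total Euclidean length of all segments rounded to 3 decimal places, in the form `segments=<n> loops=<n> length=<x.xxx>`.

segments=14 loops=3 length=9.263

cell (1,5): code 0100 → (1.265,6.000)–(2.000,5.583)
cell (1,6): code 1000 → (2.000,6.347)–(1.265,6.000)
cell (2,5): code 0010 → (2.000,5.583)–(2.289,6.000)
cell (2,6): code 0001 → (2.289,6.000)–(2.000,6.347)
cell (7,1): code 0100 → (7.729,2.000)–(8.000,1.440)
cell (7,2): code 1000 → (8.000,2.324)–(7.729,2.000)
cell (8,1): code 0110 → (8.000,1.440)–(9.000,1.216)
cell (8,2): code 1001 → (9.000,2.453)–(8.000,2.324)
cell (8,6): code 0100 → (8.807,7.000)–(9.000,6.281)
cell (8,7): code 1000 → (9.000,7.171)–(8.807,7.000)
cell (9,1): code 0010 → (9.000,1.216)–(9.399,2.000)
cell (9,2): code 0001 → (9.399,2.000)–(9.000,2.453)
cell (9,6): code 0010 → (9.000,6.281)–(9.265,7.000)
cell (9,7): code 0001 → (9.265,7.000)–(9.000,7.171)
total: 14 segments, chained into 3 closed loop(s), length Σ = 9.262893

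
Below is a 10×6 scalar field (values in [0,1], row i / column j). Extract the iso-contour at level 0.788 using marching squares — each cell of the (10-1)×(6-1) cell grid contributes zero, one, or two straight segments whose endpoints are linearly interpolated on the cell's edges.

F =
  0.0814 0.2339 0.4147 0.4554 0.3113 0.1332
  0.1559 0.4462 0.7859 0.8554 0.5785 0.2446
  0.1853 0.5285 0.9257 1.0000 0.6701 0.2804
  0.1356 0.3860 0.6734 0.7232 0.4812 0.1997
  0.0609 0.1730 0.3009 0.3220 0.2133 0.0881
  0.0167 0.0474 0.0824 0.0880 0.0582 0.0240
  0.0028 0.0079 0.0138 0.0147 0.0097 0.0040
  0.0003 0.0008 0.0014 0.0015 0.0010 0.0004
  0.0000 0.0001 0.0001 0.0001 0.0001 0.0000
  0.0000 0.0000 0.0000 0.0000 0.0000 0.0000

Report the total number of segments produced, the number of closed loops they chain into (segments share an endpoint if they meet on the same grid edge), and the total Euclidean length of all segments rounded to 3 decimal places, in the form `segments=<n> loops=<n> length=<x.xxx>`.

segments=8 loops=1 length=6.105

cell (0,2): code 0100 → (0.832,3.000)–(1.000,2.030)
cell (0,3): code 1000 → (1.000,3.243)–(0.832,3.000)
cell (1,1): code 0100 → (1.015,2.000)–(2.000,1.653)
cell (1,2): code 1110 → (1.000,2.030)–(1.015,2.000)
cell (1,3): code 1001 → (2.000,3.643)–(1.000,3.243)
cell (2,1): code 0010 → (2.000,1.653)–(2.546,2.000)
cell (2,2): code 0011 → (2.546,2.000)–(2.766,3.000)
cell (2,3): code 0001 → (2.766,3.000)–(2.000,3.643)
total: 8 segments, chained into 1 closed loop(s), length Σ = 6.105337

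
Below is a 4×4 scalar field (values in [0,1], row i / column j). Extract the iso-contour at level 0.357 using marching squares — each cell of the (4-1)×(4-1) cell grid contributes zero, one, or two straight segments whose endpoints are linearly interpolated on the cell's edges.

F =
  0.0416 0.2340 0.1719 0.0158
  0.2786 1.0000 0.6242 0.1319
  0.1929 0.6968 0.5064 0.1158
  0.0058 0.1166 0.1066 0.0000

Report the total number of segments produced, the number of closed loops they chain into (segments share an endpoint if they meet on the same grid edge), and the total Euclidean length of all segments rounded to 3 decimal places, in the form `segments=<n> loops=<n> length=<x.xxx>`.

cell (0,0): code 0100 → (0.161,1.000)–(1.000,0.109)
cell (0,1): code 1100 → (0.409,2.000)–(0.161,1.000)
cell (0,2): code 1000 → (1.000,2.543)–(0.409,2.000)
cell (1,0): code 0110 → (1.000,0.109)–(2.000,0.326)
cell (1,2): code 1001 → (2.000,2.382)–(1.000,2.543)
cell (2,0): code 0010 → (2.000,0.326)–(2.586,1.000)
cell (2,1): code 0011 → (2.586,1.000)–(2.374,2.000)
cell (2,2): code 0001 → (2.374,2.000)–(2.000,2.382)
total: 8 segments, chained into 1 closed loop(s), length Σ = 7.543206

segments=8 loops=1 length=7.543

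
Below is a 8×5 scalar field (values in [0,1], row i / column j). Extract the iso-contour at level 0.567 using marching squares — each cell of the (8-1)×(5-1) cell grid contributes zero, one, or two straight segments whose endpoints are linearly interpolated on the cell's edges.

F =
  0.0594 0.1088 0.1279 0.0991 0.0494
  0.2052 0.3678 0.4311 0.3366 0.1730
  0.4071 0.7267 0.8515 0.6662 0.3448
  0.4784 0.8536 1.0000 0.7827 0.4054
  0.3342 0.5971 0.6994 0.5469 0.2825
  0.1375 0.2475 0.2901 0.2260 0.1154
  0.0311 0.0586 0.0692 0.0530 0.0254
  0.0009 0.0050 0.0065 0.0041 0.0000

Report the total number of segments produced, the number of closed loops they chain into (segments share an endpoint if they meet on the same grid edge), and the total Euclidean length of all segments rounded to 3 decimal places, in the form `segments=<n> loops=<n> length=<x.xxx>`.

cell (1,0): code 0100 → (1.555,1.000)–(2.000,0.500)
cell (1,1): code 1100 → (1.323,2.000)–(1.555,1.000)
cell (1,2): code 1100 → (1.699,3.000)–(1.323,2.000)
cell (1,3): code 1000 → (2.000,3.309)–(1.699,3.000)
cell (2,0): code 0110 → (2.000,0.500)–(3.000,0.236)
cell (2,3): code 1001 → (3.000,3.572)–(2.000,3.309)
cell (3,0): code 0110 → (3.000,0.236)–(4.000,0.886)
cell (3,2): code 1011 → (4.000,2.868)–(3.915,3.000)
cell (3,3): code 0001 → (3.915,3.000)–(3.000,3.572)
cell (4,0): code 0010 → (4.000,0.886)–(4.086,1.000)
cell (4,1): code 0011 → (4.086,1.000)–(4.323,2.000)
cell (4,2): code 0001 → (4.323,2.000)–(4.000,2.868)
total: 12 segments, chained into 1 closed loop(s), length Σ = 9.788853

segments=12 loops=1 length=9.789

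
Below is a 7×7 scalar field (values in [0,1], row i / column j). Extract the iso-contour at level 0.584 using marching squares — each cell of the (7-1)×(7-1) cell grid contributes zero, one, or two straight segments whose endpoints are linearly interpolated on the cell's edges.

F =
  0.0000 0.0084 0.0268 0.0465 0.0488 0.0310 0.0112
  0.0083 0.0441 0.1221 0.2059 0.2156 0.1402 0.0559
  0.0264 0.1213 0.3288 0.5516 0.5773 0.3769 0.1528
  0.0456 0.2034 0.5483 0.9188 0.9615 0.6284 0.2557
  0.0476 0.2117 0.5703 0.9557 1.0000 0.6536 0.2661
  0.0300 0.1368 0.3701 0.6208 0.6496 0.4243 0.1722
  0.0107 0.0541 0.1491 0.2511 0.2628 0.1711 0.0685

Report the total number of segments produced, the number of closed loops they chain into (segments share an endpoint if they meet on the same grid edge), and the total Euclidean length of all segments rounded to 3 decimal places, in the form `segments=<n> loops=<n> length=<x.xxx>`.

segments=12 loops=1 length=9.942

cell (2,2): code 0100 → (2.088,3.000)–(3.000,2.096)
cell (2,3): code 1100 → (2.017,4.000)–(2.088,3.000)
cell (2,4): code 1100 → (2.823,5.000)–(2.017,4.000)
cell (2,5): code 1000 → (3.000,5.119)–(2.823,5.000)
cell (3,2): code 0110 → (3.000,2.096)–(4.000,2.036)
cell (3,5): code 1001 → (4.000,5.180)–(3.000,5.119)
cell (4,2): code 0110 → (4.000,2.036)–(5.000,2.853)
cell (4,4): code 1011 → (5.000,4.291)–(4.304,5.000)
cell (4,5): code 0001 → (4.304,5.000)–(4.000,5.180)
cell (5,2): code 0010 → (5.000,2.853)–(5.100,3.000)
cell (5,3): code 0011 → (5.100,3.000)–(5.170,4.000)
cell (5,4): code 0001 → (5.170,4.000)–(5.000,4.291)
total: 12 segments, chained into 1 closed loop(s), length Σ = 9.942177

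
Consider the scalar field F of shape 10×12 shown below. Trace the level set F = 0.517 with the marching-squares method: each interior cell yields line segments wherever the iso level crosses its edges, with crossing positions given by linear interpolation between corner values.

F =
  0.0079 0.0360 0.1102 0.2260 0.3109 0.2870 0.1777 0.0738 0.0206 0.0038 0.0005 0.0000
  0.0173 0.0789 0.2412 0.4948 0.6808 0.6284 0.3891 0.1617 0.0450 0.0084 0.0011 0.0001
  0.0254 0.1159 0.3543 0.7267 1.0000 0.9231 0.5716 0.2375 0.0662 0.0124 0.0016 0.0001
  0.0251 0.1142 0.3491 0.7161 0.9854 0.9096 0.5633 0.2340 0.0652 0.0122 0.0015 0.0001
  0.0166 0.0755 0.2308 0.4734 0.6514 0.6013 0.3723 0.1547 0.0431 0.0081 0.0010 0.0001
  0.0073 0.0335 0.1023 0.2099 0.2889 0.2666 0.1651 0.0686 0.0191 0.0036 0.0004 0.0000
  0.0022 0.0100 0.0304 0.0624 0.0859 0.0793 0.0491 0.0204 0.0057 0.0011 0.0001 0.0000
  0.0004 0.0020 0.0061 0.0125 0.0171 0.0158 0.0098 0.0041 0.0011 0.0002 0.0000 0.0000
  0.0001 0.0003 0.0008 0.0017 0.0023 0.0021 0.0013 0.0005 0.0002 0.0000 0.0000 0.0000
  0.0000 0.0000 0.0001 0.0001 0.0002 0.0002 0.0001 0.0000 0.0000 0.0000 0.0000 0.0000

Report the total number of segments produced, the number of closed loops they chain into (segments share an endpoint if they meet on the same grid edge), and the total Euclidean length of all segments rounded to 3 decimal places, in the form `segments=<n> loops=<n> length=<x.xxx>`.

segments=16 loops=1 length=11.850

cell (0,3): code 0100 → (0.557,4.000)–(1.000,3.119)
cell (0,4): code 1100 → (0.674,5.000)–(0.557,4.000)
cell (0,5): code 1000 → (1.000,5.466)–(0.674,5.000)
cell (1,2): code 0100 → (1.096,3.000)–(2.000,2.437)
cell (1,3): code 1110 → (1.000,3.119)–(1.096,3.000)
cell (1,5): code 1101 → (1.701,6.000)–(1.000,5.466)
cell (1,6): code 1000 → (2.000,6.163)–(1.701,6.000)
cell (2,2): code 0110 → (2.000,2.437)–(3.000,2.457)
cell (2,6): code 1001 → (3.000,6.141)–(2.000,6.163)
cell (3,2): code 0010 → (3.000,2.457)–(3.820,3.000)
cell (3,3): code 0111 → (3.820,3.000)–(4.000,3.245)
cell (3,5): code 1011 → (4.000,5.368)–(3.242,6.000)
cell (3,6): code 0001 → (3.242,6.000)–(3.000,6.141)
cell (4,3): code 0010 → (4.000,3.245)–(4.371,4.000)
cell (4,4): code 0011 → (4.371,4.000)–(4.252,5.000)
cell (4,5): code 0001 → (4.252,5.000)–(4.000,5.368)
total: 16 segments, chained into 1 closed loop(s), length Σ = 11.850263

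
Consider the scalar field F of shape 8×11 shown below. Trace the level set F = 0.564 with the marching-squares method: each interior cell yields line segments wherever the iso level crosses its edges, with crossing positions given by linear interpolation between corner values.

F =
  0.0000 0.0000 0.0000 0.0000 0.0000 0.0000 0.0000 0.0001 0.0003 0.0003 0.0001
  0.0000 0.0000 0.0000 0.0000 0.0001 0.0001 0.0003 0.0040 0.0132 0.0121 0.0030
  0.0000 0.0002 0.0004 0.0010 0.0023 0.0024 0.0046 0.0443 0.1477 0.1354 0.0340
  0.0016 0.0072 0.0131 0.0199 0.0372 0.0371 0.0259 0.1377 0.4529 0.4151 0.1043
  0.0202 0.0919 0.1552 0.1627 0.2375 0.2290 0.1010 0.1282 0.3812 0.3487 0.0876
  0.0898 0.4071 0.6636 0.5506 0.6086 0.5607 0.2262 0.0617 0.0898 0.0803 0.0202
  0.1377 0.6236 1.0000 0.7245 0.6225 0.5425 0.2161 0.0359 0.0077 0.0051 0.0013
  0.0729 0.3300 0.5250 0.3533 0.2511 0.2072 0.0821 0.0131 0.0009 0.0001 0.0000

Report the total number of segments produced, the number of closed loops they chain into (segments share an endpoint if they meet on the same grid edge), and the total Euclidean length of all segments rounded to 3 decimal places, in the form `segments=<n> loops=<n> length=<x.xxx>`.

cell (4,1): code 0100 → (4.804,2.000)–(5.000,1.612)
cell (4,2): code 1000 → (5.000,2.881)–(4.804,2.000)
cell (4,3): code 0100 → (4.880,4.000)–(5.000,3.231)
cell (4,4): code 1000 → (5.000,4.931)–(4.880,4.000)
cell (5,0): code 0100 → (5.725,1.000)–(6.000,0.877)
cell (5,1): code 1110 → (5.000,1.612)–(5.725,1.000)
cell (5,2): code 1101 → (5.077,3.000)–(5.000,2.881)
cell (5,3): code 1110 → (5.000,3.231)–(5.077,3.000)
cell (5,4): code 1001 → (6.000,4.731)–(5.000,4.931)
cell (6,0): code 0010 → (6.000,0.877)–(6.203,1.000)
cell (6,1): code 0011 → (6.203,1.000)–(6.918,2.000)
cell (6,2): code 0011 → (6.918,2.000)–(6.432,3.000)
cell (6,3): code 0011 → (6.432,3.000)–(6.158,4.000)
cell (6,4): code 0001 → (6.158,4.000)–(6.000,4.731)
total: 14 segments, chained into 1 closed loop(s), length Σ = 10.072637

segments=14 loops=1 length=10.073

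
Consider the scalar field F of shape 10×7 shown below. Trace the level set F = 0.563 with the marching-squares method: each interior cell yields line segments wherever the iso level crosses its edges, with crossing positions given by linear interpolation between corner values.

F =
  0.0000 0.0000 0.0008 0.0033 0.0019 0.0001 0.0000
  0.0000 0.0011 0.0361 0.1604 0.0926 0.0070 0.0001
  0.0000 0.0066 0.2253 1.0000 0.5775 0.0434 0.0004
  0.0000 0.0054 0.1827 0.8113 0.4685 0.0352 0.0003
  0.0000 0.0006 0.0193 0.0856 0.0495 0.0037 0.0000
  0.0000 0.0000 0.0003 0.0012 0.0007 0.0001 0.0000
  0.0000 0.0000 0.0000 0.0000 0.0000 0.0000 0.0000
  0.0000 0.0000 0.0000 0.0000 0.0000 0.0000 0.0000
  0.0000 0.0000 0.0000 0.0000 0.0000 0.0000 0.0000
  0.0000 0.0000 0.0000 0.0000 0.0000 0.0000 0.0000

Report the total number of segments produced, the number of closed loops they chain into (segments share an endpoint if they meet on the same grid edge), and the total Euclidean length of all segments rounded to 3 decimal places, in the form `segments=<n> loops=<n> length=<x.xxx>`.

segments=8 loops=1 length=5.305

cell (1,2): code 0100 → (1.480,3.000)–(2.000,2.436)
cell (1,3): code 1100 → (1.970,4.000)–(1.480,3.000)
cell (1,4): code 1000 → (2.000,4.027)–(1.970,4.000)
cell (2,2): code 0110 → (2.000,2.436)–(3.000,2.605)
cell (2,3): code 1011 → (3.000,3.724)–(2.133,4.000)
cell (2,4): code 0001 → (2.133,4.000)–(2.000,4.027)
cell (3,2): code 0010 → (3.000,2.605)–(3.342,3.000)
cell (3,3): code 0001 → (3.342,3.000)–(3.000,3.724)
total: 8 segments, chained into 1 closed loop(s), length Σ = 5.305143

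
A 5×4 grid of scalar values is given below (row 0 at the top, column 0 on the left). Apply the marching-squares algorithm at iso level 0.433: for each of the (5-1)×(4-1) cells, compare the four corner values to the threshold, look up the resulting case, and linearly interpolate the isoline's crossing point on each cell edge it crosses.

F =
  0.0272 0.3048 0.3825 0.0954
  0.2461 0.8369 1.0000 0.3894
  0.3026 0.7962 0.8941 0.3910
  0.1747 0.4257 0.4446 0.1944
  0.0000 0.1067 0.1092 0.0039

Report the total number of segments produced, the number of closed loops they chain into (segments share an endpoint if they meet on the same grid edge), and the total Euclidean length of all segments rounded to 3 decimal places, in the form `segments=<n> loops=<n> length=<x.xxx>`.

cell (0,0): code 0100 → (0.241,1.000)–(1.000,0.316)
cell (0,1): code 1100 → (0.082,2.000)–(0.241,1.000)
cell (0,2): code 1000 → (1.000,2.929)–(0.082,2.000)
cell (1,0): code 0110 → (1.000,0.316)–(2.000,0.264)
cell (1,2): code 1001 → (2.000,2.917)–(1.000,2.929)
cell (2,0): code 0010 → (2.000,0.264)–(2.980,1.000)
cell (2,1): code 0111 → (2.980,1.000)–(3.000,1.386)
cell (2,2): code 1001 → (3.000,2.046)–(2.000,2.917)
cell (3,1): code 0010 → (3.000,1.386)–(3.035,2.000)
cell (3,2): code 0001 → (3.035,2.000)–(3.000,2.046)
total: 10 segments, chained into 1 closed loop(s), length Σ = 8.952110

segments=10 loops=1 length=8.952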